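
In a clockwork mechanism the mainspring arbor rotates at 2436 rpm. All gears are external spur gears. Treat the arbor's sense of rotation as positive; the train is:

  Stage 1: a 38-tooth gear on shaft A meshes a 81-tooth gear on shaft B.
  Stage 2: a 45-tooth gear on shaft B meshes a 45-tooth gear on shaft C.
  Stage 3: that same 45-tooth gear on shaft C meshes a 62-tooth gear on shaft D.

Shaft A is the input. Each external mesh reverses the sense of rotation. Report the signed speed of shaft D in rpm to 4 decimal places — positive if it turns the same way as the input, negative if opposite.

-829.4624 rpm (opposite to input, |ω| = 829.4624 rpm)

Stage 1 [38T→81T]: ω = 2436.0000×38/81 = 1142.8148 rpm, dir flips to −; running = −1142.8148
Stage 2 [45T→45T]: ω = 1142.8148×45/45 = 1142.8148 rpm, dir flips to +; running = +1142.8148
Stage 3 [45T→62T]: ω = 1142.8148×45/62 = 829.4624 rpm, dir flips to −; running = −829.4624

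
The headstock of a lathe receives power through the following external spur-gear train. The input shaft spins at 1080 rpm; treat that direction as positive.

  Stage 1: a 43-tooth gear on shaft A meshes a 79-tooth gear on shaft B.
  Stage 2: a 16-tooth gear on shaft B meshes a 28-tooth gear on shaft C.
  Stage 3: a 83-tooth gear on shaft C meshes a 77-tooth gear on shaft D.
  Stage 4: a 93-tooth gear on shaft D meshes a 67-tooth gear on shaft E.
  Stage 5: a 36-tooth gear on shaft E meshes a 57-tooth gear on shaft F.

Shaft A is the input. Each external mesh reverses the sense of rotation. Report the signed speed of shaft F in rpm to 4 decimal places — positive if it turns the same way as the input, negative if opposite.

-317.4317 rpm (opposite to input, |ω| = 317.4317 rpm)

Stage 1 [43T→79T]: ω = 1080.0000×43/79 = 587.8481 rpm, dir flips to −; running = −587.8481
Stage 2 [16T→28T]: ω = 587.8481×16/28 = 335.9132 rpm, dir flips to +; running = +335.9132
Stage 3 [83T→77T]: ω = 335.9132×83/77 = 362.0883 rpm, dir flips to −; running = −362.0883
Stage 4 [93T→67T]: ω = 362.0883×93/67 = 502.6001 rpm, dir flips to +; running = +502.6001
Stage 5 [36T→57T]: ω = 502.6001×36/57 = 317.4317 rpm, dir flips to −; running = −317.4317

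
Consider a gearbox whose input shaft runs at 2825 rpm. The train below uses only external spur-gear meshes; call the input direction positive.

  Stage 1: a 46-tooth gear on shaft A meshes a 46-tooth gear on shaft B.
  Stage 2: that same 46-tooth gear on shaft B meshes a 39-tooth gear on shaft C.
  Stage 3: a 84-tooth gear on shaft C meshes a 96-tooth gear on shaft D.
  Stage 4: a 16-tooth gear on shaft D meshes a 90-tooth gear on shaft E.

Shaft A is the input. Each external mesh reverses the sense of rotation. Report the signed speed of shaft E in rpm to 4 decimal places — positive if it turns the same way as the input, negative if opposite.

+518.3191 rpm (same as input, |ω| = 518.3191 rpm)

Stage 1 [46T→46T]: ω = 2825.0000×46/46 = 2825.0000 rpm, dir flips to −; running = −2825.0000
Stage 2 [46T→39T]: ω = 2825.0000×46/39 = 3332.0513 rpm, dir flips to +; running = +3332.0513
Stage 3 [84T→96T]: ω = 3332.0513×84/96 = 2915.5449 rpm, dir flips to −; running = −2915.5449
Stage 4 [16T→90T]: ω = 2915.5449×16/90 = 518.3191 rpm, dir flips to +; running = +518.3191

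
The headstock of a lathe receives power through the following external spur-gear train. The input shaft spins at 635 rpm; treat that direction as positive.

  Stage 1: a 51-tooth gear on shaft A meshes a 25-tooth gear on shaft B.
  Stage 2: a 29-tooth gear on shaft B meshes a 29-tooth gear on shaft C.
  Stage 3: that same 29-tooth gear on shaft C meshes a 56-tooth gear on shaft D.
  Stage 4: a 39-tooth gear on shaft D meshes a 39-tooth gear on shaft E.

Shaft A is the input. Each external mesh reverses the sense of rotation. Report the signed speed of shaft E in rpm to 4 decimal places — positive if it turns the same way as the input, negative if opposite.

Stage 1 [51T→25T]: ω = 635.0000×51/25 = 1295.4000 rpm, dir flips to −; running = −1295.4000
Stage 2 [29T→29T]: ω = 1295.4000×29/29 = 1295.4000 rpm, dir flips to +; running = +1295.4000
Stage 3 [29T→56T]: ω = 1295.4000×29/56 = 670.8321 rpm, dir flips to −; running = −670.8321
Stage 4 [39T→39T]: ω = 670.8321×39/39 = 670.8321 rpm, dir flips to +; running = +670.8321

+670.8321 rpm (same as input, |ω| = 670.8321 rpm)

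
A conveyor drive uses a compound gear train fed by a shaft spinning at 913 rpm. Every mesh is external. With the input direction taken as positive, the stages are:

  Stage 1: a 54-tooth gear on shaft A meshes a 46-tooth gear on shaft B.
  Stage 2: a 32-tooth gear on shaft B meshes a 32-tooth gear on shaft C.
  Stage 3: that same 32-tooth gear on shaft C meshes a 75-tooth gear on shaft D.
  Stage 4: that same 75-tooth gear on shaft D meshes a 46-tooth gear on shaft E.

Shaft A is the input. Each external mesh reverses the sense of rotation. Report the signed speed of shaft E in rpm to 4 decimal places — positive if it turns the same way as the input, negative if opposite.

Stage 1 [54T→46T]: ω = 913.0000×54/46 = 1071.7826 rpm, dir flips to −; running = −1071.7826
Stage 2 [32T→32T]: ω = 1071.7826×32/32 = 1071.7826 rpm, dir flips to +; running = +1071.7826
Stage 3 [32T→75T]: ω = 1071.7826×32/75 = 457.2939 rpm, dir flips to −; running = −457.2939
Stage 4 [75T→46T]: ω = 457.2939×75/46 = 745.5879 rpm, dir flips to +; running = +745.5879

+745.5879 rpm (same as input, |ω| = 745.5879 rpm)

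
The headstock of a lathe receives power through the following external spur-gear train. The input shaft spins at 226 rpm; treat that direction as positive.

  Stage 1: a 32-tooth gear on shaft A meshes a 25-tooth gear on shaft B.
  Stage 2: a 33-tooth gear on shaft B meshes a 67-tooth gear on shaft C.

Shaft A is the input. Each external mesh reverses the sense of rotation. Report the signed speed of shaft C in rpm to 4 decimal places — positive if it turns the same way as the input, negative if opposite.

Stage 1 [32T→25T]: ω = 226.0000×32/25 = 289.2800 rpm, dir flips to −; running = −289.2800
Stage 2 [33T→67T]: ω = 289.2800×33/67 = 142.4812 rpm, dir flips to +; running = +142.4812

+142.4812 rpm (same as input, |ω| = 142.4812 rpm)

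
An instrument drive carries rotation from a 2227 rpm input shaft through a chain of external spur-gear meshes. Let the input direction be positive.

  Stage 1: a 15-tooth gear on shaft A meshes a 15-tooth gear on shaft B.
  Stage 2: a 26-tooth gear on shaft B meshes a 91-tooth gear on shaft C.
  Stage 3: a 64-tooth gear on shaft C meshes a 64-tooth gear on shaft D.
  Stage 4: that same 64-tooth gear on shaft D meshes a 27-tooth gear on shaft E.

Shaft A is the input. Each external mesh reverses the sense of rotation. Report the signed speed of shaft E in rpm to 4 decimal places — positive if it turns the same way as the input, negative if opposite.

Stage 1 [15T→15T]: ω = 2227.0000×15/15 = 2227.0000 rpm, dir flips to −; running = −2227.0000
Stage 2 [26T→91T]: ω = 2227.0000×26/91 = 636.2857 rpm, dir flips to +; running = +636.2857
Stage 3 [64T→64T]: ω = 636.2857×64/64 = 636.2857 rpm, dir flips to −; running = −636.2857
Stage 4 [64T→27T]: ω = 636.2857×64/27 = 1508.2328 rpm, dir flips to +; running = +1508.2328

+1508.2328 rpm (same as input, |ω| = 1508.2328 rpm)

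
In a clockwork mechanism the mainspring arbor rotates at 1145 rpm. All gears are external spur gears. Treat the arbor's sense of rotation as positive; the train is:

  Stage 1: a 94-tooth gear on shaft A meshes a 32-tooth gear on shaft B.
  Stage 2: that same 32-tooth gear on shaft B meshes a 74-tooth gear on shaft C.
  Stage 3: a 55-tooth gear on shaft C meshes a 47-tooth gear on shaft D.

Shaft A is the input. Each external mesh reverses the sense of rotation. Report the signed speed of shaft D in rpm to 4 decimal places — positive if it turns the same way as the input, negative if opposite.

-1702.0270 rpm (opposite to input, |ω| = 1702.0270 rpm)

Stage 1 [94T→32T]: ω = 1145.0000×94/32 = 3363.4375 rpm, dir flips to −; running = −3363.4375
Stage 2 [32T→74T]: ω = 3363.4375×32/74 = 1454.4595 rpm, dir flips to +; running = +1454.4595
Stage 3 [55T→47T]: ω = 1454.4595×55/47 = 1702.0270 rpm, dir flips to −; running = −1702.0270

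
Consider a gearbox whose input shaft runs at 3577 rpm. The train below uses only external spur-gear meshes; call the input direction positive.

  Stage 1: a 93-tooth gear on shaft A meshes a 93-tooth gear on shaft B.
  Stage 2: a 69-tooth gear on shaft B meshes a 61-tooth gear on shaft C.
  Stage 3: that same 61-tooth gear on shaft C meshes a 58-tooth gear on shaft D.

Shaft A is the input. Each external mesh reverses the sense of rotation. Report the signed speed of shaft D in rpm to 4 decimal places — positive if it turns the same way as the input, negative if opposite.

-4255.3966 rpm (opposite to input, |ω| = 4255.3966 rpm)

Stage 1 [93T→93T]: ω = 3577.0000×93/93 = 3577.0000 rpm, dir flips to −; running = −3577.0000
Stage 2 [69T→61T]: ω = 3577.0000×69/61 = 4046.1148 rpm, dir flips to +; running = +4046.1148
Stage 3 [61T→58T]: ω = 4046.1148×61/58 = 4255.3966 rpm, dir flips to −; running = −4255.3966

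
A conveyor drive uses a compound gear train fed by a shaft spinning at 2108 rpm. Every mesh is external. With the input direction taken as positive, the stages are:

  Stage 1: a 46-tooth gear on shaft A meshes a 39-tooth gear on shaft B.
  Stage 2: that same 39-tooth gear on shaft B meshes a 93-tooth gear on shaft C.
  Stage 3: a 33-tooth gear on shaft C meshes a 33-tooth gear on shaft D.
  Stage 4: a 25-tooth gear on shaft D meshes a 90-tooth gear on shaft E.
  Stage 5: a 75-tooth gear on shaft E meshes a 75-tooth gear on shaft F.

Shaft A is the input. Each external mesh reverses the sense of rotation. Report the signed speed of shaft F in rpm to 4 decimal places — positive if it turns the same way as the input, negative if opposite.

-289.6296 rpm (opposite to input, |ω| = 289.6296 rpm)

Stage 1 [46T→39T]: ω = 2108.0000×46/39 = 2486.3590 rpm, dir flips to −; running = −2486.3590
Stage 2 [39T→93T]: ω = 2486.3590×39/93 = 1042.6667 rpm, dir flips to +; running = +1042.6667
Stage 3 [33T→33T]: ω = 1042.6667×33/33 = 1042.6667 rpm, dir flips to −; running = −1042.6667
Stage 4 [25T→90T]: ω = 1042.6667×25/90 = 289.6296 rpm, dir flips to +; running = +289.6296
Stage 5 [75T→75T]: ω = 289.6296×75/75 = 289.6296 rpm, dir flips to −; running = −289.6296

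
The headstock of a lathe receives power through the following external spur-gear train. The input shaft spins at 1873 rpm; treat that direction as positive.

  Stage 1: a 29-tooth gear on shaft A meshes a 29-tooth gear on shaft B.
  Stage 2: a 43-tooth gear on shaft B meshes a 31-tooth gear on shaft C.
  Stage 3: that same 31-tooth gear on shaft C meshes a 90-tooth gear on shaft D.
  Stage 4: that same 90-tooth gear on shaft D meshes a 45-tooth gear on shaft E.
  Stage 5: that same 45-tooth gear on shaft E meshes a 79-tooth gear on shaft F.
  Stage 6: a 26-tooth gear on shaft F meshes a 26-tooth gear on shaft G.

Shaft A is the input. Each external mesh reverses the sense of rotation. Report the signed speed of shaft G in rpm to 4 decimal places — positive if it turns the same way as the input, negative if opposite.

+1019.4810 rpm (same as input, |ω| = 1019.4810 rpm)

Stage 1 [29T→29T]: ω = 1873.0000×29/29 = 1873.0000 rpm, dir flips to −; running = −1873.0000
Stage 2 [43T→31T]: ω = 1873.0000×43/31 = 2598.0323 rpm, dir flips to +; running = +2598.0323
Stage 3 [31T→90T]: ω = 2598.0323×31/90 = 894.8778 rpm, dir flips to −; running = −894.8778
Stage 4 [90T→45T]: ω = 894.8778×90/45 = 1789.7556 rpm, dir flips to +; running = +1789.7556
Stage 5 [45T→79T]: ω = 1789.7556×45/79 = 1019.4810 rpm, dir flips to −; running = −1019.4810
Stage 6 [26T→26T]: ω = 1019.4810×26/26 = 1019.4810 rpm, dir flips to +; running = +1019.4810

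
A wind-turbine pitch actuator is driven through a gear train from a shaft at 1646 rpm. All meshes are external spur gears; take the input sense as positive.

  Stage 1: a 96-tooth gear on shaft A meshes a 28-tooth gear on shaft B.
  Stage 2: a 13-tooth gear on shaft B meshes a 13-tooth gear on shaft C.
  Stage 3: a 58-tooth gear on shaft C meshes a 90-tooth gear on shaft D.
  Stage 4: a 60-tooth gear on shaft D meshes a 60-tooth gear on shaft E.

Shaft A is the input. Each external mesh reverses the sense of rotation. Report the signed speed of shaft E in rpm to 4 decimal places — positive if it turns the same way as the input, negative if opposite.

+3636.8762 rpm (same as input, |ω| = 3636.8762 rpm)

Stage 1 [96T→28T]: ω = 1646.0000×96/28 = 5643.4286 rpm, dir flips to −; running = −5643.4286
Stage 2 [13T→13T]: ω = 5643.4286×13/13 = 5643.4286 rpm, dir flips to +; running = +5643.4286
Stage 3 [58T→90T]: ω = 5643.4286×58/90 = 3636.8762 rpm, dir flips to −; running = −3636.8762
Stage 4 [60T→60T]: ω = 3636.8762×60/60 = 3636.8762 rpm, dir flips to +; running = +3636.8762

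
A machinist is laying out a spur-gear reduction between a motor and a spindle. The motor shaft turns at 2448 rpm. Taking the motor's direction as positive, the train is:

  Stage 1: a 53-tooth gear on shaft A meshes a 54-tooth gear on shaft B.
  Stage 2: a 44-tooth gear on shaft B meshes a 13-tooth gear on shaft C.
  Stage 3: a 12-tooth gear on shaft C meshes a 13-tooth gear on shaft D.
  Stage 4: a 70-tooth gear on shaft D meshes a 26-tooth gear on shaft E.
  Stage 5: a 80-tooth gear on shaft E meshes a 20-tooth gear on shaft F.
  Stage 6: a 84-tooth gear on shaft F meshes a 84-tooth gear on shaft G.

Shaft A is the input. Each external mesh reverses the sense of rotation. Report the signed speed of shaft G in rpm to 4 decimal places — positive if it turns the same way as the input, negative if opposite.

Stage 1 [53T→54T]: ω = 2448.0000×53/54 = 2402.6667 rpm, dir flips to −; running = −2402.6667
Stage 2 [44T→13T]: ω = 2402.6667×44/13 = 8132.1026 rpm, dir flips to +; running = +8132.1026
Stage 3 [12T→13T]: ω = 8132.1026×12/13 = 7506.5562 rpm, dir flips to −; running = −7506.5562
Stage 4 [70T→26T]: ω = 7506.5562×70/26 = 20209.9590 rpm, dir flips to +; running = +20209.9590
Stage 5 [80T→20T]: ω = 20209.9590×80/20 = 80839.8361 rpm, dir flips to −; running = −80839.8361
Stage 6 [84T→84T]: ω = 80839.8361×84/84 = 80839.8361 rpm, dir flips to +; running = +80839.8361

+80839.8361 rpm (same as input, |ω| = 80839.8361 rpm)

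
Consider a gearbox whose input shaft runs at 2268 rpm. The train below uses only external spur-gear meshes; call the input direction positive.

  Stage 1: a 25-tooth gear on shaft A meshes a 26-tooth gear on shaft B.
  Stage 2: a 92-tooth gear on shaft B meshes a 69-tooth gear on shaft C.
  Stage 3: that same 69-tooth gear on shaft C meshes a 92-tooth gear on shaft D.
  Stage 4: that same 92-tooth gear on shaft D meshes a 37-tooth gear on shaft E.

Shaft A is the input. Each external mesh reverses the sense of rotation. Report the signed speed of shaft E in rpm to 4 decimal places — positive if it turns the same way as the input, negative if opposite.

Stage 1 [25T→26T]: ω = 2268.0000×25/26 = 2180.7692 rpm, dir flips to −; running = −2180.7692
Stage 2 [92T→69T]: ω = 2180.7692×92/69 = 2907.6923 rpm, dir flips to +; running = +2907.6923
Stage 3 [69T→92T]: ω = 2907.6923×69/92 = 2180.7692 rpm, dir flips to −; running = −2180.7692
Stage 4 [92T→37T]: ω = 2180.7692×92/37 = 5422.4532 rpm, dir flips to +; running = +5422.4532

+5422.4532 rpm (same as input, |ω| = 5422.4532 rpm)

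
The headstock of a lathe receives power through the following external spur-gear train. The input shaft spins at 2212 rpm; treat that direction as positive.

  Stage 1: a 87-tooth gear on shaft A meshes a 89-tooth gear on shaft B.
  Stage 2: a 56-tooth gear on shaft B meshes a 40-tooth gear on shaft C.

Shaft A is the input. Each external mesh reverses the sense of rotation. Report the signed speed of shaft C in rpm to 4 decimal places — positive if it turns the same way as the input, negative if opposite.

+3027.2090 rpm (same as input, |ω| = 3027.2090 rpm)

Stage 1 [87T→89T]: ω = 2212.0000×87/89 = 2162.2921 rpm, dir flips to −; running = −2162.2921
Stage 2 [56T→40T]: ω = 2162.2921×56/40 = 3027.2090 rpm, dir flips to +; running = +3027.2090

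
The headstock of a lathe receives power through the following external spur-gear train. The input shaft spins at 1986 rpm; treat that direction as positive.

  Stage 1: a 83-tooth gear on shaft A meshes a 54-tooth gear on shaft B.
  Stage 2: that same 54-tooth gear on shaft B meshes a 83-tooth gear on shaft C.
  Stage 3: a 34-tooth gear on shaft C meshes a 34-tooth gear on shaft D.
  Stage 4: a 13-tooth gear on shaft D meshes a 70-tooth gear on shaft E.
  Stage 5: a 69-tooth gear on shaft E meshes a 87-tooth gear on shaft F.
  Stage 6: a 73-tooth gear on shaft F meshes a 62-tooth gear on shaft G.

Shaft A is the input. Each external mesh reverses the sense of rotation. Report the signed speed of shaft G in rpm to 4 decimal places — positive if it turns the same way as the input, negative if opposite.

+344.4178 rpm (same as input, |ω| = 344.4178 rpm)

Stage 1 [83T→54T]: ω = 1986.0000×83/54 = 3052.5556 rpm, dir flips to −; running = −3052.5556
Stage 2 [54T→83T]: ω = 3052.5556×54/83 = 1986.0000 rpm, dir flips to +; running = +1986.0000
Stage 3 [34T→34T]: ω = 1986.0000×34/34 = 1986.0000 rpm, dir flips to −; running = −1986.0000
Stage 4 [13T→70T]: ω = 1986.0000×13/70 = 368.8286 rpm, dir flips to +; running = +368.8286
Stage 5 [69T→87T]: ω = 368.8286×69/87 = 292.5192 rpm, dir flips to −; running = −292.5192
Stage 6 [73T→62T]: ω = 292.5192×73/62 = 344.4178 rpm, dir flips to +; running = +344.4178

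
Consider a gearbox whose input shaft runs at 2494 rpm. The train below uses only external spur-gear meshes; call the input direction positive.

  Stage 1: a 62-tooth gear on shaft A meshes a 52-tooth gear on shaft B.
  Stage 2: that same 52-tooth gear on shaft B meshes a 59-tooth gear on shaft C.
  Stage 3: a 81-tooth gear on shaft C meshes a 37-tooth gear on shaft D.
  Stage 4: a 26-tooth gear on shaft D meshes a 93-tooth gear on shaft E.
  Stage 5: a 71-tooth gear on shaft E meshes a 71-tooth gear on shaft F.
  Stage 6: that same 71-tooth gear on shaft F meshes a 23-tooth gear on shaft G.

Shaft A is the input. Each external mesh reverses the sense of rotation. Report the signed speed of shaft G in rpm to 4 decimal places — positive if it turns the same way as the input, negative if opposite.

+4951.5405 rpm (same as input, |ω| = 4951.5405 rpm)

Stage 1 [62T→52T]: ω = 2494.0000×62/52 = 2973.6154 rpm, dir flips to −; running = −2973.6154
Stage 2 [52T→59T]: ω = 2973.6154×52/59 = 2620.8136 rpm, dir flips to +; running = +2620.8136
Stage 3 [81T→37T]: ω = 2620.8136×81/37 = 5737.4567 rpm, dir flips to −; running = −5737.4567
Stage 4 [26T→93T]: ω = 5737.4567×26/93 = 1604.0202 rpm, dir flips to +; running = +1604.0202
Stage 5 [71T→71T]: ω = 1604.0202×71/71 = 1604.0202 rpm, dir flips to −; running = −1604.0202
Stage 6 [71T→23T]: ω = 1604.0202×71/23 = 4951.5405 rpm, dir flips to +; running = +4951.5405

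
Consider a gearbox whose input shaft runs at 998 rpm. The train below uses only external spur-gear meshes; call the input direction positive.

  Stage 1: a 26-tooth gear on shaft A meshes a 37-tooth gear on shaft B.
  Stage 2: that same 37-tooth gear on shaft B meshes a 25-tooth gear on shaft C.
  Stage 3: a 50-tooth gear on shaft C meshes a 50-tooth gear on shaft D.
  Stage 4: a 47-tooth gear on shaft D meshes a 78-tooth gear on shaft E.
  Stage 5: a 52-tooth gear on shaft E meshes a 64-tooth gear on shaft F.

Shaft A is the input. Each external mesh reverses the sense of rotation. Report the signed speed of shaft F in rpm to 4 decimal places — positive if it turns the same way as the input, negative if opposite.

-508.1483 rpm (opposite to input, |ω| = 508.1483 rpm)

Stage 1 [26T→37T]: ω = 998.0000×26/37 = 701.2973 rpm, dir flips to −; running = −701.2973
Stage 2 [37T→25T]: ω = 701.2973×37/25 = 1037.9200 rpm, dir flips to +; running = +1037.9200
Stage 3 [50T→50T]: ω = 1037.9200×50/50 = 1037.9200 rpm, dir flips to −; running = −1037.9200
Stage 4 [47T→78T]: ω = 1037.9200×47/78 = 625.4133 rpm, dir flips to +; running = +625.4133
Stage 5 [52T→64T]: ω = 625.4133×52/64 = 508.1483 rpm, dir flips to −; running = −508.1483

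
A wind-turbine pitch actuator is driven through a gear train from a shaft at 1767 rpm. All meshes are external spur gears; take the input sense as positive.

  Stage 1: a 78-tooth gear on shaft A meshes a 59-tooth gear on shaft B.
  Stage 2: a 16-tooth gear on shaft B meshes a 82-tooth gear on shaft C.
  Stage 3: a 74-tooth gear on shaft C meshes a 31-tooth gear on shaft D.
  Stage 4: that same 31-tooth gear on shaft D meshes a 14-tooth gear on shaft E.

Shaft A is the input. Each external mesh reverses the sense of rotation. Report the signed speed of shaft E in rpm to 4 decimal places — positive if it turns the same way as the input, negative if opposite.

Stage 1 [78T→59T]: ω = 1767.0000×78/59 = 2336.0339 rpm, dir flips to −; running = −2336.0339
Stage 2 [16T→82T]: ω = 2336.0339×16/82 = 455.8115 rpm, dir flips to +; running = +455.8115
Stage 3 [74T→31T]: ω = 455.8115×74/31 = 1088.0661 rpm, dir flips to −; running = −1088.0661
Stage 4 [31T→14T]: ω = 1088.0661×31/14 = 2409.2893 rpm, dir flips to +; running = +2409.2893

+2409.2893 rpm (same as input, |ω| = 2409.2893 rpm)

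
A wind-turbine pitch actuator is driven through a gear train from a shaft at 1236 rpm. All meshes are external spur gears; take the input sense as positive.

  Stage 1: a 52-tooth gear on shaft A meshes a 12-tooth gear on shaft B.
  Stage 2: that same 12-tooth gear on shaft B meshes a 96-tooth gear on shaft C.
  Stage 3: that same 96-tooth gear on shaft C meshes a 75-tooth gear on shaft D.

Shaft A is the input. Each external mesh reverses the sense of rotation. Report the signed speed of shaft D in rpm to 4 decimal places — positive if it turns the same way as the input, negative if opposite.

Stage 1 [52T→12T]: ω = 1236.0000×52/12 = 5356.0000 rpm, dir flips to −; running = −5356.0000
Stage 2 [12T→96T]: ω = 5356.0000×12/96 = 669.5000 rpm, dir flips to +; running = +669.5000
Stage 3 [96T→75T]: ω = 669.5000×96/75 = 856.9600 rpm, dir flips to −; running = −856.9600

-856.9600 rpm (opposite to input, |ω| = 856.9600 rpm)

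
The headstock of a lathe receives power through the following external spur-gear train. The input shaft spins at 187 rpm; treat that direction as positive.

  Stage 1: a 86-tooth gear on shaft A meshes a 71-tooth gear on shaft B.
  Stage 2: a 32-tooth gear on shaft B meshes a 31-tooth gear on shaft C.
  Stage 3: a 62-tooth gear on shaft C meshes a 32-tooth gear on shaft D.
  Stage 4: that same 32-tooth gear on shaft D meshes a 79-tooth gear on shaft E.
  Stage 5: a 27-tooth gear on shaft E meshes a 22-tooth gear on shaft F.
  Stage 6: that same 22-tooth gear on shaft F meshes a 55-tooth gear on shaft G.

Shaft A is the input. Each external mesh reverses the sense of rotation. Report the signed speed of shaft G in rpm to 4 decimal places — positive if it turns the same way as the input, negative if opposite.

+90.0815 rpm (same as input, |ω| = 90.0815 rpm)

Stage 1 [86T→71T]: ω = 187.0000×86/71 = 226.5070 rpm, dir flips to −; running = −226.5070
Stage 2 [32T→31T]: ω = 226.5070×32/31 = 233.8137 rpm, dir flips to +; running = +233.8137
Stage 3 [62T→32T]: ω = 233.8137×62/32 = 453.0141 rpm, dir flips to −; running = −453.0141
Stage 4 [32T→79T]: ω = 453.0141×32/79 = 183.4994 rpm, dir flips to +; running = +183.4994
Stage 5 [27T→22T]: ω = 183.4994×27/22 = 225.2038 rpm, dir flips to −; running = −225.2038
Stage 6 [22T→55T]: ω = 225.2038×22/55 = 90.0815 rpm, dir flips to +; running = +90.0815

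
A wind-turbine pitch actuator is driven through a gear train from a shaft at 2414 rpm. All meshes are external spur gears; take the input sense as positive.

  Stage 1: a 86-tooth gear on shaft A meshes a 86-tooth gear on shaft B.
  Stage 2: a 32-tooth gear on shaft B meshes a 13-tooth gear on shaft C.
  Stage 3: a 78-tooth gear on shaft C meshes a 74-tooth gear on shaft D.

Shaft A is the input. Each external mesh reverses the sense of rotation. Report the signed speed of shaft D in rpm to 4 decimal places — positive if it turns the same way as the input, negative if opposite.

-6263.3514 rpm (opposite to input, |ω| = 6263.3514 rpm)

Stage 1 [86T→86T]: ω = 2414.0000×86/86 = 2414.0000 rpm, dir flips to −; running = −2414.0000
Stage 2 [32T→13T]: ω = 2414.0000×32/13 = 5942.1538 rpm, dir flips to +; running = +5942.1538
Stage 3 [78T→74T]: ω = 5942.1538×78/74 = 6263.3514 rpm, dir flips to −; running = −6263.3514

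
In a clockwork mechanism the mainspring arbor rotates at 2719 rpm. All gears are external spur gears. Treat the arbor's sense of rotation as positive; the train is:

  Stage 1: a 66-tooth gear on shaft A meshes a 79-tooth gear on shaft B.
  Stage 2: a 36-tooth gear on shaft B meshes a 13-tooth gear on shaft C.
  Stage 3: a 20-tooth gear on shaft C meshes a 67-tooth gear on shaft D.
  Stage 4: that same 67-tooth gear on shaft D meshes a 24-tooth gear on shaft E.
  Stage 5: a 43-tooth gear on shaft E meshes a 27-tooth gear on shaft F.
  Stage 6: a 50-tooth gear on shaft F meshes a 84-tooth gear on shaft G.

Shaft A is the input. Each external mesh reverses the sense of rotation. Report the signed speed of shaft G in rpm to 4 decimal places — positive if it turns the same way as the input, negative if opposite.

+4969.3475 rpm (same as input, |ω| = 4969.3475 rpm)

Stage 1 [66T→79T]: ω = 2719.0000×66/79 = 2271.5696 rpm, dir flips to −; running = −2271.5696
Stage 2 [36T→13T]: ω = 2271.5696×36/13 = 6290.5005 rpm, dir flips to +; running = +6290.5005
Stage 3 [20T→67T]: ω = 6290.5005×20/67 = 1877.7613 rpm, dir flips to −; running = −1877.7613
Stage 4 [67T→24T]: ω = 1877.7613×67/24 = 5242.0837 rpm, dir flips to +; running = +5242.0837
Stage 5 [43T→27T]: ω = 5242.0837×43/27 = 8348.5037 rpm, dir flips to −; running = −8348.5037
Stage 6 [50T→84T]: ω = 8348.5037×50/84 = 4969.3475 rpm, dir flips to +; running = +4969.3475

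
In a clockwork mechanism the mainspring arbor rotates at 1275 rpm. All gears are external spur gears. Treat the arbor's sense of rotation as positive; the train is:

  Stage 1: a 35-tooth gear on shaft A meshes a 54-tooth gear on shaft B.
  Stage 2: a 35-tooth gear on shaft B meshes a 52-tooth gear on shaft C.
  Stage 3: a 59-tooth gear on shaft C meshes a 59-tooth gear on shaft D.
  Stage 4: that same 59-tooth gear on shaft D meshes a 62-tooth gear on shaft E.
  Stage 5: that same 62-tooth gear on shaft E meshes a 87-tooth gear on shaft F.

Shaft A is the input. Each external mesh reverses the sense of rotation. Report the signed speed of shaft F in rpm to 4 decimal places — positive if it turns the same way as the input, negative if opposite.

-377.2089 rpm (opposite to input, |ω| = 377.2089 rpm)

Stage 1 [35T→54T]: ω = 1275.0000×35/54 = 826.3889 rpm, dir flips to −; running = −826.3889
Stage 2 [35T→52T]: ω = 826.3889×35/52 = 556.2233 rpm, dir flips to +; running = +556.2233
Stage 3 [59T→59T]: ω = 556.2233×59/59 = 556.2233 rpm, dir flips to −; running = −556.2233
Stage 4 [59T→62T]: ω = 556.2233×59/62 = 529.3093 rpm, dir flips to +; running = +529.3093
Stage 5 [62T→87T]: ω = 529.3093×62/87 = 377.2089 rpm, dir flips to −; running = −377.2089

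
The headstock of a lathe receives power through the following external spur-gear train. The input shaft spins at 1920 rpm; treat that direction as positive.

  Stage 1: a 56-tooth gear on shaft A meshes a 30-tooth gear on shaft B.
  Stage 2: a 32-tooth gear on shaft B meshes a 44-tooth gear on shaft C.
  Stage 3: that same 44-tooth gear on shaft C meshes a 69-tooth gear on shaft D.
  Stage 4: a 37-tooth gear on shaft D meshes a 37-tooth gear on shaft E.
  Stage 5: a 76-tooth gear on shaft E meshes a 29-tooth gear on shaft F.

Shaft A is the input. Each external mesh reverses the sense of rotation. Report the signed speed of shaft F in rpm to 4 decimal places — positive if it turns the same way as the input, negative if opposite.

Stage 1 [56T→30T]: ω = 1920.0000×56/30 = 3584.0000 rpm, dir flips to −; running = −3584.0000
Stage 2 [32T→44T]: ω = 3584.0000×32/44 = 2606.5455 rpm, dir flips to +; running = +2606.5455
Stage 3 [44T→69T]: ω = 2606.5455×44/69 = 1662.1449 rpm, dir flips to −; running = −1662.1449
Stage 4 [37T→37T]: ω = 1662.1449×37/37 = 1662.1449 rpm, dir flips to +; running = +1662.1449
Stage 5 [76T→29T]: ω = 1662.1449×76/29 = 4355.9660 rpm, dir flips to −; running = −4355.9660

-4355.9660 rpm (opposite to input, |ω| = 4355.9660 rpm)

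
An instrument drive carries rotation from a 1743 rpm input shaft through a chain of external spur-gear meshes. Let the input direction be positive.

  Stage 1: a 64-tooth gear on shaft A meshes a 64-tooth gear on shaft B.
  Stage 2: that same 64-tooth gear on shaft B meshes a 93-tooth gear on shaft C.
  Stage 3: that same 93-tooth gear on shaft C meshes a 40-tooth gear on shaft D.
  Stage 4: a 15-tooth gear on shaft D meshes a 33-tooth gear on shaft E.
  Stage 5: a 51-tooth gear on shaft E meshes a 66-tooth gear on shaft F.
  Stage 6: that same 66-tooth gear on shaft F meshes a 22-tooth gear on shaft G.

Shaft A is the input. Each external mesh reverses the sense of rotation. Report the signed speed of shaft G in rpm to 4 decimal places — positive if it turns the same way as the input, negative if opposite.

Stage 1 [64T→64T]: ω = 1743.0000×64/64 = 1743.0000 rpm, dir flips to −; running = −1743.0000
Stage 2 [64T→93T]: ω = 1743.0000×64/93 = 1199.4839 rpm, dir flips to +; running = +1199.4839
Stage 3 [93T→40T]: ω = 1199.4839×93/40 = 2788.8000 rpm, dir flips to −; running = −2788.8000
Stage 4 [15T→33T]: ω = 2788.8000×15/33 = 1267.6364 rpm, dir flips to +; running = +1267.6364
Stage 5 [51T→66T]: ω = 1267.6364×51/66 = 979.5372 rpm, dir flips to −; running = −979.5372
Stage 6 [66T→22T]: ω = 979.5372×66/22 = 2938.6116 rpm, dir flips to +; running = +2938.6116

+2938.6116 rpm (same as input, |ω| = 2938.6116 rpm)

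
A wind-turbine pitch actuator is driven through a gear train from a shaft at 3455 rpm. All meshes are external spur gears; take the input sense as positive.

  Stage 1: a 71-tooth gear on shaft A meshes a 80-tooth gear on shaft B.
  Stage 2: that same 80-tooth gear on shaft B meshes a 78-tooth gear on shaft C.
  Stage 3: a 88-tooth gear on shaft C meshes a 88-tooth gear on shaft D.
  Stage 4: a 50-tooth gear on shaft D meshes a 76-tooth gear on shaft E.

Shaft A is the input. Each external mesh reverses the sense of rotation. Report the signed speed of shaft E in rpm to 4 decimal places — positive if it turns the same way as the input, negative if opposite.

Stage 1 [71T→80T]: ω = 3455.0000×71/80 = 3066.3125 rpm, dir flips to −; running = −3066.3125
Stage 2 [80T→78T]: ω = 3066.3125×80/78 = 3144.9359 rpm, dir flips to +; running = +3144.9359
Stage 3 [88T→88T]: ω = 3144.9359×88/88 = 3144.9359 rpm, dir flips to −; running = −3144.9359
Stage 4 [50T→76T]: ω = 3144.9359×50/76 = 2069.0368 rpm, dir flips to +; running = +2069.0368

+2069.0368 rpm (same as input, |ω| = 2069.0368 rpm)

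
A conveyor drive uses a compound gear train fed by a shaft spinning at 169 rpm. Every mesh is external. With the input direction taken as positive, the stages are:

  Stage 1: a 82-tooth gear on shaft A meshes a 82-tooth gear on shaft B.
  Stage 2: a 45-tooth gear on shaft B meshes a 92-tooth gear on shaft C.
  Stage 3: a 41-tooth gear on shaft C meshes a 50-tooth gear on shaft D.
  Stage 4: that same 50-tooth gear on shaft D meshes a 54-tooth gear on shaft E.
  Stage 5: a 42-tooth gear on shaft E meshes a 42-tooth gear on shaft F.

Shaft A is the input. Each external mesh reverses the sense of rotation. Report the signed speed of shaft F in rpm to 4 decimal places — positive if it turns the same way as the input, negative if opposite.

-62.7627 rpm (opposite to input, |ω| = 62.7627 rpm)

Stage 1 [82T→82T]: ω = 169.0000×82/82 = 169.0000 rpm, dir flips to −; running = −169.0000
Stage 2 [45T→92T]: ω = 169.0000×45/92 = 82.6630 rpm, dir flips to +; running = +82.6630
Stage 3 [41T→50T]: ω = 82.6630×41/50 = 67.7837 rpm, dir flips to −; running = −67.7837
Stage 4 [50T→54T]: ω = 67.7837×50/54 = 62.7627 rpm, dir flips to +; running = +62.7627
Stage 5 [42T→42T]: ω = 62.7627×42/42 = 62.7627 rpm, dir flips to −; running = −62.7627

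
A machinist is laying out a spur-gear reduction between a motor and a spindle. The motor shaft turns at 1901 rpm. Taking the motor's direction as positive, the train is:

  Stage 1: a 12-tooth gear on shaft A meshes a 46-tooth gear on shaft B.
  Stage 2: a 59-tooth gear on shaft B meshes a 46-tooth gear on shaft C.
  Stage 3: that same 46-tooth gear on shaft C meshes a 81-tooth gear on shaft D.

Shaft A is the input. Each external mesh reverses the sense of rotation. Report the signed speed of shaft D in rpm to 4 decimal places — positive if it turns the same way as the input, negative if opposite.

Stage 1 [12T→46T]: ω = 1901.0000×12/46 = 495.9130 rpm, dir flips to −; running = −495.9130
Stage 2 [59T→46T]: ω = 495.9130×59/46 = 636.0624 rpm, dir flips to +; running = +636.0624
Stage 3 [46T→81T]: ω = 636.0624×46/81 = 361.2206 rpm, dir flips to −; running = −361.2206

-361.2206 rpm (opposite to input, |ω| = 361.2206 rpm)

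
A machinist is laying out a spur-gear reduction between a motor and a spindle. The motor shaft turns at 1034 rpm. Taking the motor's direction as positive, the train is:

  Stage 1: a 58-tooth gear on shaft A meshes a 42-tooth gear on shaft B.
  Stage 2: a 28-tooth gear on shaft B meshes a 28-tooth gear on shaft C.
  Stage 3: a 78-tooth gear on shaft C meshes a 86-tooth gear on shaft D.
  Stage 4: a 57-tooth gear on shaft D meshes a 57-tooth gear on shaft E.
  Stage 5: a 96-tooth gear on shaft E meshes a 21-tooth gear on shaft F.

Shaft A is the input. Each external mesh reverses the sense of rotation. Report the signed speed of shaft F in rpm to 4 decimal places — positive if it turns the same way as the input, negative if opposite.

Stage 1 [58T→42T]: ω = 1034.0000×58/42 = 1427.9048 rpm, dir flips to −; running = −1427.9048
Stage 2 [28T→28T]: ω = 1427.9048×28/28 = 1427.9048 rpm, dir flips to +; running = +1427.9048
Stage 3 [78T→86T]: ω = 1427.9048×78/86 = 1295.0764 rpm, dir flips to −; running = −1295.0764
Stage 4 [57T→57T]: ω = 1295.0764×57/57 = 1295.0764 rpm, dir flips to +; running = +1295.0764
Stage 5 [96T→21T]: ω = 1295.0764×96/21 = 5920.3493 rpm, dir flips to −; running = −5920.3493

-5920.3493 rpm (opposite to input, |ω| = 5920.3493 rpm)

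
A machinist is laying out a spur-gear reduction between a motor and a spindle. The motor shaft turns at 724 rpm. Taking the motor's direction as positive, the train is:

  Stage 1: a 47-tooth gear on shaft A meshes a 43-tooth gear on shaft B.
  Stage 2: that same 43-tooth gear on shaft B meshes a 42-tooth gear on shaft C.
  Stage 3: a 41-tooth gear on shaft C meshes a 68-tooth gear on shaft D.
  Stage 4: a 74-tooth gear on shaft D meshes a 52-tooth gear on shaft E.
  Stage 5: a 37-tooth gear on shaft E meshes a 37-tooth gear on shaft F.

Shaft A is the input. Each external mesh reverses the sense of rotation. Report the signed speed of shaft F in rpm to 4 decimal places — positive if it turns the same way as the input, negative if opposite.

-695.1691 rpm (opposite to input, |ω| = 695.1691 rpm)

Stage 1 [47T→43T]: ω = 724.0000×47/43 = 791.3488 rpm, dir flips to −; running = −791.3488
Stage 2 [43T→42T]: ω = 791.3488×43/42 = 810.1905 rpm, dir flips to +; running = +810.1905
Stage 3 [41T→68T]: ω = 810.1905×41/68 = 488.4972 rpm, dir flips to −; running = −488.4972
Stage 4 [74T→52T]: ω = 488.4972×74/52 = 695.1691 rpm, dir flips to +; running = +695.1691
Stage 5 [37T→37T]: ω = 695.1691×37/37 = 695.1691 rpm, dir flips to −; running = −695.1691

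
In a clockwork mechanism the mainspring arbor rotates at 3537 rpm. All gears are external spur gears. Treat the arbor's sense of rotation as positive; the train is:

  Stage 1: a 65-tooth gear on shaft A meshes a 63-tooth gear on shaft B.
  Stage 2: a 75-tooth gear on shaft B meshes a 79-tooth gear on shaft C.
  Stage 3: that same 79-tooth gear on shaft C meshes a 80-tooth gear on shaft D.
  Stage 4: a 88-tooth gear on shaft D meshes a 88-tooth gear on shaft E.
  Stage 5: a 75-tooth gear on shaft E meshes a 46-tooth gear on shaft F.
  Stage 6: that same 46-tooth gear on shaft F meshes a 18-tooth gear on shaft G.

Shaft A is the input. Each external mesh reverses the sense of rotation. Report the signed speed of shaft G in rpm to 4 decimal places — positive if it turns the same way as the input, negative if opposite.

+14255.0223 rpm (same as input, |ω| = 14255.0223 rpm)

Stage 1 [65T→63T]: ω = 3537.0000×65/63 = 3649.2857 rpm, dir flips to −; running = −3649.2857
Stage 2 [75T→79T]: ω = 3649.2857×75/79 = 3464.5118 rpm, dir flips to +; running = +3464.5118
Stage 3 [79T→80T]: ω = 3464.5118×79/80 = 3421.2054 rpm, dir flips to −; running = −3421.2054
Stage 4 [88T→88T]: ω = 3421.2054×88/88 = 3421.2054 rpm, dir flips to +; running = +3421.2054
Stage 5 [75T→46T]: ω = 3421.2054×75/46 = 5578.0522 rpm, dir flips to −; running = −5578.0522
Stage 6 [46T→18T]: ω = 5578.0522×46/18 = 14255.0223 rpm, dir flips to +; running = +14255.0223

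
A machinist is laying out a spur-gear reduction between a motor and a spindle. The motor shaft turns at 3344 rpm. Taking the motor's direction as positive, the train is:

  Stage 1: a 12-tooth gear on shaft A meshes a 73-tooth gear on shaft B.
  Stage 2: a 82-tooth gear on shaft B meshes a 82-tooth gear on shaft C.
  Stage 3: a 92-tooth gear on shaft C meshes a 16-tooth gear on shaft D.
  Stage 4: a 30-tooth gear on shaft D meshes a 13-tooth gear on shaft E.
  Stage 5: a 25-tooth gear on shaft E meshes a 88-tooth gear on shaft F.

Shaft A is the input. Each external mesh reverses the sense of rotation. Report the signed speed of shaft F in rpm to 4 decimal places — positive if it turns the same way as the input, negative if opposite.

-2072.1812 rpm (opposite to input, |ω| = 2072.1812 rpm)

Stage 1 [12T→73T]: ω = 3344.0000×12/73 = 549.6986 rpm, dir flips to −; running = −549.6986
Stage 2 [82T→82T]: ω = 549.6986×82/82 = 549.6986 rpm, dir flips to +; running = +549.6986
Stage 3 [92T→16T]: ω = 549.6986×92/16 = 3160.7671 rpm, dir flips to −; running = −3160.7671
Stage 4 [30T→13T]: ω = 3160.7671×30/13 = 7294.0780 rpm, dir flips to +; running = +7294.0780
Stage 5 [25T→88T]: ω = 7294.0780×25/88 = 2072.1812 rpm, dir flips to −; running = −2072.1812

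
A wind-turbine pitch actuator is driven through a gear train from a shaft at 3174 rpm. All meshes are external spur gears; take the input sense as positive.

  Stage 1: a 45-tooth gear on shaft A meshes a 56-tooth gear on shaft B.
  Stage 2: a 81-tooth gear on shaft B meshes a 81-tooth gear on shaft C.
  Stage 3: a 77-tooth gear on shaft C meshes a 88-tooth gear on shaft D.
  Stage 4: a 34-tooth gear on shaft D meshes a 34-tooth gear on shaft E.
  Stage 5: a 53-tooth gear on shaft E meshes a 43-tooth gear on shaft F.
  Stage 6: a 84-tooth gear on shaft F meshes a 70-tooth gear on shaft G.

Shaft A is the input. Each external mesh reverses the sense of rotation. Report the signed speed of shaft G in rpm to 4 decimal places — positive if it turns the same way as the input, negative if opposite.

Stage 1 [45T→56T]: ω = 3174.0000×45/56 = 2550.5357 rpm, dir flips to −; running = −2550.5357
Stage 2 [81T→81T]: ω = 2550.5357×81/81 = 2550.5357 rpm, dir flips to +; running = +2550.5357
Stage 3 [77T→88T]: ω = 2550.5357×77/88 = 2231.7188 rpm, dir flips to −; running = −2231.7188
Stage 4 [34T→34T]: ω = 2231.7188×34/34 = 2231.7188 rpm, dir flips to +; running = +2231.7188
Stage 5 [53T→43T]: ω = 2231.7188×53/43 = 2750.7231 rpm, dir flips to −; running = −2750.7231
Stage 6 [84T→70T]: ω = 2750.7231×84/70 = 3300.8677 rpm, dir flips to +; running = +3300.8677

+3300.8677 rpm (same as input, |ω| = 3300.8677 rpm)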